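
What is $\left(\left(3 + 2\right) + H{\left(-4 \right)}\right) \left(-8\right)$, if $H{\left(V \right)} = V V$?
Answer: $-168$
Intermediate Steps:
$H{\left(V \right)} = V^{2}$
$\left(\left(3 + 2\right) + H{\left(-4 \right)}\right) \left(-8\right) = \left(\left(3 + 2\right) + \left(-4\right)^{2}\right) \left(-8\right) = \left(5 + 16\right) \left(-8\right) = 21 \left(-8\right) = -168$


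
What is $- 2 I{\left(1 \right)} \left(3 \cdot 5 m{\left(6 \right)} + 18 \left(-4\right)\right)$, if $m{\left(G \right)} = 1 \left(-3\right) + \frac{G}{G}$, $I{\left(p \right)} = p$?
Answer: $204$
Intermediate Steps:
$m{\left(G \right)} = -2$ ($m{\left(G \right)} = -3 + 1 = -2$)
$- 2 I{\left(1 \right)} \left(3 \cdot 5 m{\left(6 \right)} + 18 \left(-4\right)\right) = \left(-2\right) 1 \left(3 \cdot 5 \left(-2\right) + 18 \left(-4\right)\right) = - 2 \left(15 \left(-2\right) - 72\right) = - 2 \left(-30 - 72\right) = \left(-2\right) \left(-102\right) = 204$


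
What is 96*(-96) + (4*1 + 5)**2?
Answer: -9135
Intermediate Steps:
96*(-96) + (4*1 + 5)**2 = -9216 + (4 + 5)**2 = -9216 + 9**2 = -9216 + 81 = -9135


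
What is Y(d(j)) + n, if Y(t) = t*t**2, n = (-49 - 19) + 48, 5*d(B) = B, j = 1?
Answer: -2499/125 ≈ -19.992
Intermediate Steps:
d(B) = B/5
n = -20 (n = -68 + 48 = -20)
Y(t) = t**3
Y(d(j)) + n = ((1/5)*1)**3 - 20 = (1/5)**3 - 20 = 1/125 - 20 = -2499/125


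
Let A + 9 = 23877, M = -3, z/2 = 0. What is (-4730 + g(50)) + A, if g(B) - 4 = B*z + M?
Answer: 19139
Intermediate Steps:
z = 0 (z = 2*0 = 0)
A = 23868 (A = -9 + 23877 = 23868)
g(B) = 1 (g(B) = 4 + (B*0 - 3) = 4 + (0 - 3) = 4 - 3 = 1)
(-4730 + g(50)) + A = (-4730 + 1) + 23868 = -4729 + 23868 = 19139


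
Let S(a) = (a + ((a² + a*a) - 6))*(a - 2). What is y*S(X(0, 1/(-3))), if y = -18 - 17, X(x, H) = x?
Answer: -420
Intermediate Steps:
S(a) = (-2 + a)*(-6 + a + 2*a²) (S(a) = (a + ((a² + a²) - 6))*(-2 + a) = (a + (2*a² - 6))*(-2 + a) = (a + (-6 + 2*a²))*(-2 + a) = (-6 + a + 2*a²)*(-2 + a) = (-2 + a)*(-6 + a + 2*a²))
y = -35
y*S(X(0, 1/(-3))) = -35*(12 - 8*0 - 3*0² + 2*0³) = -35*(12 + 0 - 3*0 + 2*0) = -35*(12 + 0 + 0 + 0) = -35*12 = -420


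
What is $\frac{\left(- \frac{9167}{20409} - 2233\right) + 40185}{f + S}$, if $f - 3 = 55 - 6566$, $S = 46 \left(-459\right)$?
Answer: $- \frac{774553201}{563737398} \approx -1.374$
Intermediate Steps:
$S = -21114$
$f = -6508$ ($f = 3 + \left(55 - 6566\right) = 3 - 6511 = -6508$)
$\frac{\left(- \frac{9167}{20409} - 2233\right) + 40185}{f + S} = \frac{\left(- \frac{9167}{20409} - 2233\right) + 40185}{-6508 - 21114} = \frac{\left(\left(-9167\right) \frac{1}{20409} - 2233\right) + 40185}{-27622} = \left(\left(- \frac{9167}{20409} - 2233\right) + 40185\right) \left(- \frac{1}{27622}\right) = \left(- \frac{45582464}{20409} + 40185\right) \left(- \frac{1}{27622}\right) = \frac{774553201}{20409} \left(- \frac{1}{27622}\right) = - \frac{774553201}{563737398}$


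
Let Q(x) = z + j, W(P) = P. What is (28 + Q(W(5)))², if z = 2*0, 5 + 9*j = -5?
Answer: 58564/81 ≈ 723.01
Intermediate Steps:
j = -10/9 (j = -5/9 + (⅑)*(-5) = -5/9 - 5/9 = -10/9 ≈ -1.1111)
z = 0
Q(x) = -10/9 (Q(x) = 0 - 10/9 = -10/9)
(28 + Q(W(5)))² = (28 - 10/9)² = (242/9)² = 58564/81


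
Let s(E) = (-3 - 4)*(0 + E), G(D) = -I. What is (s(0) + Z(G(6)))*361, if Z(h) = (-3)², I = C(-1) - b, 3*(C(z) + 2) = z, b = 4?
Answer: 3249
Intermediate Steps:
C(z) = -2 + z/3
I = -19/3 (I = (-2 + (⅓)*(-1)) - 1*4 = (-2 - ⅓) - 4 = -7/3 - 4 = -19/3 ≈ -6.3333)
G(D) = 19/3 (G(D) = -1*(-19/3) = 19/3)
Z(h) = 9
s(E) = -7*E
(s(0) + Z(G(6)))*361 = (-7*0 + 9)*361 = (0 + 9)*361 = 9*361 = 3249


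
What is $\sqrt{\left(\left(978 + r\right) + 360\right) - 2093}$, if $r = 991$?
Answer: $2 \sqrt{59} \approx 15.362$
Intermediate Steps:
$\sqrt{\left(\left(978 + r\right) + 360\right) - 2093} = \sqrt{\left(\left(978 + 991\right) + 360\right) - 2093} = \sqrt{\left(1969 + 360\right) - 2093} = \sqrt{2329 - 2093} = \sqrt{236} = 2 \sqrt{59}$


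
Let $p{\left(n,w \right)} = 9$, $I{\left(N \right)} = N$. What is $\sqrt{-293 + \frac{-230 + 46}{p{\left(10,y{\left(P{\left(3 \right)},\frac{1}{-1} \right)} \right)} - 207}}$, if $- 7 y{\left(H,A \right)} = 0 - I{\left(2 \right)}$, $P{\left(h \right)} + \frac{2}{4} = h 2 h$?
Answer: $\frac{i \sqrt{318065}}{33} \approx 17.09 i$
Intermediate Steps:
$P{\left(h \right)} = - \frac{1}{2} + 2 h^{2}$ ($P{\left(h \right)} = - \frac{1}{2} + h 2 h = - \frac{1}{2} + 2 h h = - \frac{1}{2} + 2 h^{2}$)
$y{\left(H,A \right)} = \frac{2}{7}$ ($y{\left(H,A \right)} = - \frac{0 - 2}{7} = \left(- \frac{1}{7}\right) \left(-2\right) = \frac{2}{7}$)
$\sqrt{-293 + \frac{-230 + 46}{p{\left(10,y{\left(P{\left(3 \right)},\frac{1}{-1} \right)} \right)} - 207}} = \sqrt{-293 + \frac{-230 + 46}{9 - 207}} = \sqrt{-293 - \frac{184}{-198}} = \sqrt{-293 - - \frac{92}{99}} = \sqrt{-293 + \frac{92}{99}} = \sqrt{- \frac{28915}{99}} = \frac{i \sqrt{318065}}{33}$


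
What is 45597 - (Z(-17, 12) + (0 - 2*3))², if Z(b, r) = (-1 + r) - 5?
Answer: 45597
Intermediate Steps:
Z(b, r) = -6 + r
45597 - (Z(-17, 12) + (0 - 2*3))² = 45597 - ((-6 + 12) + (0 - 2*3))² = 45597 - (6 + (0 - 6))² = 45597 - (6 - 6)² = 45597 - 1*0² = 45597 - 1*0 = 45597 + 0 = 45597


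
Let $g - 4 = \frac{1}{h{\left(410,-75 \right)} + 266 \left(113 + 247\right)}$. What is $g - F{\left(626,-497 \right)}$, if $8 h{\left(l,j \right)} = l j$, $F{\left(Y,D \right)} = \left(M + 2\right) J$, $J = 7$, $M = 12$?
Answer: $- \frac{34560506}{367665} \approx -94.0$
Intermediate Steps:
$F{\left(Y,D \right)} = 98$ ($F{\left(Y,D \right)} = \left(12 + 2\right) 7 = 14 \cdot 7 = 98$)
$h{\left(l,j \right)} = \frac{j l}{8}$ ($h{\left(l,j \right)} = \frac{l j}{8} = \frac{j l}{8}$)
$g = \frac{1470664}{367665}$ ($g = 4 + \frac{1}{\frac{1}{8} \left(-75\right) 410 + 266 \left(113 + 247\right)} = 4 + \frac{1}{- \frac{15375}{4} + 266 \cdot 360} = 4 + \frac{1}{- \frac{15375}{4} + 95760} = 4 + \frac{1}{\frac{367665}{4}} = 4 + \frac{4}{367665} = \frac{1470664}{367665} \approx 4.0$)
$g - F{\left(626,-497 \right)} = \frac{1470664}{367665} - 98 = - \frac{34560506}{367665}$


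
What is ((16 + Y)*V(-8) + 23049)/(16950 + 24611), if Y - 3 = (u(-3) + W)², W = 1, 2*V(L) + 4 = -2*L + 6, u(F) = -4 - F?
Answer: 23220/41561 ≈ 0.55870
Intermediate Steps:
V(L) = 1 - L (V(L) = -2 + (-2*L + 6)/2 = -2 + (6 - 2*L)/2 = -2 + (3 - L) = 1 - L)
Y = 3 (Y = 3 + ((-4 - 1*(-3)) + 1)² = 3 + ((-4 + 3) + 1)² = 3 + (-1 + 1)² = 3 + 0² = 3 + 0 = 3)
((16 + Y)*V(-8) + 23049)/(16950 + 24611) = ((16 + 3)*(1 - 1*(-8)) + 23049)/(16950 + 24611) = (19*(1 + 8) + 23049)/41561 = (19*9 + 23049)*(1/41561) = (171 + 23049)*(1/41561) = 23220*(1/41561) = 23220/41561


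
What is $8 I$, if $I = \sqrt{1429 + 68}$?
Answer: $8 \sqrt{1497} \approx 309.53$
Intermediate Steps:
$I = \sqrt{1497} \approx 38.691$
$8 I = 8 \sqrt{1497}$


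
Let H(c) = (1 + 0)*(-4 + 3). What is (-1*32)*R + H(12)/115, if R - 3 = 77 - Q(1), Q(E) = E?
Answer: -290721/115 ≈ -2528.0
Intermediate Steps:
H(c) = -1 (H(c) = 1*(-1) = -1)
R = 79 (R = 3 + (77 - 1*1) = 3 + (77 - 1) = 3 + 76 = 79)
(-1*32)*R + H(12)/115 = -1*32*79 - 1/115 = -32*79 - 1*1/115 = -2528 - 1/115 = -290721/115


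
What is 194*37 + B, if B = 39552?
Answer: 46730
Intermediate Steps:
194*37 + B = 194*37 + 39552 = 7178 + 39552 = 46730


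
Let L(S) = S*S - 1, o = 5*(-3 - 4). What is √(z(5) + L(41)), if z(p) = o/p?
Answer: √1673 ≈ 40.902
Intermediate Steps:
o = -35 (o = 5*(-7) = -35)
L(S) = -1 + S² (L(S) = S² - 1 = -1 + S²)
z(p) = -35/p
√(z(5) + L(41)) = √(-35/5 + (-1 + 41²)) = √(-35*⅕ + (-1 + 1681)) = √(-7 + 1680) = √1673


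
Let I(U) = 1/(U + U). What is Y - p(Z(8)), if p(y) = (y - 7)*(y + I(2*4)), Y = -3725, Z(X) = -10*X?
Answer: -170873/16 ≈ -10680.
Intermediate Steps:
I(U) = 1/(2*U)
p(y) = (-7 + y)*(1/16 + y) (p(y) = (y - 7)*(y + 1/(2*((2*4)))) = (-7 + y)*(y + (1/2)/8) = (-7 + y)*(y + (1/2)*(1/8)) = (-7 + y)*(y + 1/16) = (-7 + y)*(1/16 + y))
Y - p(Z(8)) = -3725 - (-7/16 + (-10*8)**2 - (-555)*8/8) = -3725 - (-7/16 + (-80)**2 - 111/16*(-80)) = -3725 - (-7/16 + 6400 + 555) = -3725 - 1*111273/16 = -3725 - 111273/16 = -170873/16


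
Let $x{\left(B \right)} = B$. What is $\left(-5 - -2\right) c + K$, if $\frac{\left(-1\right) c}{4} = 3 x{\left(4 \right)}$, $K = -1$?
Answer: $143$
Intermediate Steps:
$c = -48$ ($c = - 4 \cdot 3 \cdot 4 = \left(-4\right) 12 = -48$)
$\left(-5 - -2\right) c + K = \left(-5 - -2\right) \left(-48\right) - 1 = \left(-5 + 2\right) \left(-48\right) - 1 = \left(-3\right) \left(-48\right) - 1 = 144 - 1 = 143$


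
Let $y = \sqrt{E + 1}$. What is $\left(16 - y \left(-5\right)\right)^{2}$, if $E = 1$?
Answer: $306 + 160 \sqrt{2} \approx 532.27$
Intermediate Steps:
$y = \sqrt{2}$ ($y = \sqrt{1 + 1} = \sqrt{2} \approx 1.4142$)
$\left(16 - y \left(-5\right)\right)^{2} = \left(16 - \sqrt{2} \left(-5\right)\right)^{2} = \left(16 - - 5 \sqrt{2}\right)^{2} = \left(16 + 5 \sqrt{2}\right)^{2}$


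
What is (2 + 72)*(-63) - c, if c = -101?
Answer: -4561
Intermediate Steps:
(2 + 72)*(-63) - c = (2 + 72)*(-63) - 1*(-101) = 74*(-63) + 101 = -4662 + 101 = -4561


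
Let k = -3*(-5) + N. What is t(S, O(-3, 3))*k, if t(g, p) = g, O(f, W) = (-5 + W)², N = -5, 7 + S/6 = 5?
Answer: -120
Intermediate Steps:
S = -12 (S = -42 + 6*5 = -42 + 30 = -12)
k = 10 (k = -3*(-5) - 5 = 15 - 5 = 10)
t(S, O(-3, 3))*k = -12*10 = -120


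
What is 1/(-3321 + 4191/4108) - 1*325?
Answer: -4432509133/13638477 ≈ -325.00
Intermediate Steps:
1/(-3321 + 4191/4108) - 1*325 = 1/(-3321 + 4191*(1/4108)) - 325 = 1/(-3321 + 4191/4108) - 325 = 1/(-13638477/4108) - 325 = -4108/13638477 - 325 = -4432509133/13638477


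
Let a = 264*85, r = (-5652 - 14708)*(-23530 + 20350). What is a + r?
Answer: 64767240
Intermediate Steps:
r = 64744800 (r = -20360*(-3180) = 64744800)
a = 22440
a + r = 22440 + 64744800 = 64767240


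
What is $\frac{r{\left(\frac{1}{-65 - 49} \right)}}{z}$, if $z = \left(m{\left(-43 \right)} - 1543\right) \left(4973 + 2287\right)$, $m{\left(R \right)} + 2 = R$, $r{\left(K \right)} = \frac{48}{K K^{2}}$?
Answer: $\frac{1481544}{240185} \approx 6.1683$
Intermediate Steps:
$r{\left(K \right)} = \frac{48}{K^{3}}$
$m{\left(R \right)} = -2 + R$
$z = -11528880$ ($z = \left(\left(-2 - 43\right) - 1543\right) \left(4973 + 2287\right) = \left(-45 - 1543\right) 7260 = \left(-1588\right) 7260 = -11528880$)
$\frac{r{\left(\frac{1}{-65 - 49} \right)}}{z} = \frac{48 \frac{1}{\frac{1}{\left(-65 - 49\right)^{3}}}}{-11528880} = \frac{48}{- \frac{1}{1481544}} \left(- \frac{1}{11528880}\right) = 48 \left(-1481544\right) \left(- \frac{1}{11528880}\right) = \left(-71114112\right) \left(- \frac{1}{11528880}\right) = \frac{1481544}{240185}$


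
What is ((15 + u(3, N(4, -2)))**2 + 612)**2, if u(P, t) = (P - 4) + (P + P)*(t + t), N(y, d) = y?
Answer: 19855936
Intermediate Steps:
u(P, t) = -4 + P + 4*P*t (u(P, t) = (-4 + P) + (2*P)*(2*t) = (-4 + P) + 4*P*t = -4 + P + 4*P*t)
((15 + u(3, N(4, -2)))**2 + 612)**2 = ((15 + (-4 + 3 + 4*3*4))**2 + 612)**2 = ((15 + (-4 + 3 + 48))**2 + 612)**2 = ((15 + 47)**2 + 612)**2 = (62**2 + 612)**2 = (3844 + 612)**2 = 4456**2 = 19855936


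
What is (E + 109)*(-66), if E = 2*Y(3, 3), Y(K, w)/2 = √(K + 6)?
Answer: -7986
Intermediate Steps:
Y(K, w) = 2*√(6 + K) (Y(K, w) = 2*√(K + 6) = 2*√(6 + K))
E = 12 (E = 2*(2*√(6 + 3)) = 2*(2*√9) = 2*(2*3) = 2*6 = 12)
(E + 109)*(-66) = (12 + 109)*(-66) = 121*(-66) = -7986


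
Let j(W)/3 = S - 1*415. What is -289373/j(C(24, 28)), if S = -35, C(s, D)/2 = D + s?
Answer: 289373/1350 ≈ 214.35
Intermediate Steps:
C(s, D) = 2*D + 2*s (C(s, D) = 2*(D + s) = 2*D + 2*s)
j(W) = -1350 (j(W) = 3*(-35 - 1*415) = 3*(-35 - 415) = 3*(-450) = -1350)
-289373/j(C(24, 28)) = -289373/(-1350) = -289373*(-1/1350) = 289373/1350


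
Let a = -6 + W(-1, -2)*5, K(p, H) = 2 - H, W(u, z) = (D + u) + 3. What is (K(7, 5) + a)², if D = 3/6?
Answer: 49/4 ≈ 12.250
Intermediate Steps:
D = ½ (D = 3*(⅙) = ½ ≈ 0.50000)
W(u, z) = 7/2 + u (W(u, z) = (½ + u) + 3 = 7/2 + u)
a = 13/2 (a = -6 + (7/2 - 1)*5 = -6 + (5/2)*5 = -6 + 25/2 = 13/2 ≈ 6.5000)
(K(7, 5) + a)² = ((2 - 1*5) + 13/2)² = ((2 - 5) + 13/2)² = (-3 + 13/2)² = (7/2)² = 49/4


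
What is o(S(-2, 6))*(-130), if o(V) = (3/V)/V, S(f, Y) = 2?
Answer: -195/2 ≈ -97.500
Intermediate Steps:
o(V) = 3/V²
o(S(-2, 6))*(-130) = (3/2²)*(-130) = (3*(¼))*(-130) = (¾)*(-130) = -195/2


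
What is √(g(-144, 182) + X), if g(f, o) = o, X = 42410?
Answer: 44*√22 ≈ 206.38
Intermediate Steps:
√(g(-144, 182) + X) = √(182 + 42410) = √42592 = 44*√22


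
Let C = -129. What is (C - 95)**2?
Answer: 50176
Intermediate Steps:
(C - 95)**2 = (-129 - 95)**2 = (-224)**2 = 50176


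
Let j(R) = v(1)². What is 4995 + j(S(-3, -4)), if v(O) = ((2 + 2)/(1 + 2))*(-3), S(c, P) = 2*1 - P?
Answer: 5011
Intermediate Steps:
S(c, P) = 2 - P
v(O) = -4 (v(O) = (4/3)*(-3) = -4)
j(R) = 16 (j(R) = (-4)² = 16)
4995 + j(S(-3, -4)) = 4995 + 16 = 5011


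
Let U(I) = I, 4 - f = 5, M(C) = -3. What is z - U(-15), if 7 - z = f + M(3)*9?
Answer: 50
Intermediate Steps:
f = -1 (f = 4 - 1*5 = 4 - 5 = -1)
z = 35 (z = 7 - (-1 - 3*9) = 7 - (-1 - 27) = 7 - 1*(-28) = 7 + 28 = 35)
z - U(-15) = 35 - 1*(-15) = 35 + 15 = 50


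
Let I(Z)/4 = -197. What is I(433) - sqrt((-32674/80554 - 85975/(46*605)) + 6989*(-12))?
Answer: -788 - I*sqrt(34836109545512265486)/20380162 ≈ -788.0 - 289.61*I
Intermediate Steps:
I(Z) = -788 (I(Z) = 4*(-197) = -788)
I(433) - sqrt((-32674/80554 - 85975/(46*605)) + 6989*(-12)) = -788 - sqrt((-32674/80554 - 85975/(46*605)) + 6989*(-12)) = -788 - sqrt((-32674*1/80554 - 85975/27830) - 83868) = -788 - sqrt((-16337/40277 - 85975*1/27830) - 83868) = -788 - sqrt((-16337/40277 - 17195/5566) - 83868) = -788 - sqrt(-783494757/224181782 - 83868) = -788 - sqrt(-18802461187533/224181782) = -788 - I*sqrt(34836109545512265486)/20380162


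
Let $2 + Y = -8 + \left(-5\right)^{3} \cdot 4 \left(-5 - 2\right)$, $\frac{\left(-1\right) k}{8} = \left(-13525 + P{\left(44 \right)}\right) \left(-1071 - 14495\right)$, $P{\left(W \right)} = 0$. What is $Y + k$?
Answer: $-1684237710$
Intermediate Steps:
$k = -1684241200$ ($k = - 8 \left(-13525 + 0\right) \left(-1071 - 14495\right) = - 8 \left(\left(-13525\right) \left(-15566\right)\right) = \left(-8\right) 210530150 = -1684241200$)
$Y = 3490$ ($Y = -2 - \left(8 - \left(-5\right)^{3} \cdot 4 \left(-5 - 2\right)\right) = -2 - \left(8 + 125 \cdot 4 \left(-7\right)\right) = -2 - -3492 = -2 + \left(-8 + 3500\right) = -2 + 3492 = 3490$)
$Y + k = 3490 - 1684241200 = -1684237710$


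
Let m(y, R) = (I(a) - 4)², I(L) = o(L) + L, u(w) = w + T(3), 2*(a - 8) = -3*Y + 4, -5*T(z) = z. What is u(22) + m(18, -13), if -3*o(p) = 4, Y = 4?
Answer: 1043/45 ≈ 23.178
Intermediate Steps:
T(z) = -z/5
o(p) = -4/3 (o(p) = -⅓*4 = -4/3)
a = 4 (a = 8 + (-3*4 + 4)/2 = 8 + (-12 + 4)/2 = 8 + (½)*(-8) = 8 - 4 = 4)
u(w) = -⅗ + w (u(w) = w - ⅕*3 = w - ⅗ = -⅗ + w)
I(L) = -4/3 + L
m(y, R) = 16/9 (m(y, R) = ((-4/3 + 4) - 4)² = (8/3 - 4)² = (-4/3)² = 16/9)
u(22) + m(18, -13) = (-⅗ + 22) + 16/9 = 107/5 + 16/9 = 1043/45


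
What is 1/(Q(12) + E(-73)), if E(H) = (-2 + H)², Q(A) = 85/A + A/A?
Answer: 12/67597 ≈ 0.00017752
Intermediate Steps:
Q(A) = 1 + 85/A (Q(A) = 85/A + 1 = 1 + 85/A)
1/(Q(12) + E(-73)) = 1/((85 + 12)/12 + (-2 - 73)²) = 1/((1/12)*97 + (-75)²) = 1/(97/12 + 5625) = 1/(67597/12) = 12/67597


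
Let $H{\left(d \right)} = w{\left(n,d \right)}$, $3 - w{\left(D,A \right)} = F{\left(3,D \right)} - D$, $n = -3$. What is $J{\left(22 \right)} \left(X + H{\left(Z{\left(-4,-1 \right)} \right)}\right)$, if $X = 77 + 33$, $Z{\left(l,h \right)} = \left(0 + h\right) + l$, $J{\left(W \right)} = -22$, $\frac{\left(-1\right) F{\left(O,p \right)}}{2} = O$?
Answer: $-2552$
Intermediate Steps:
$F{\left(O,p \right)} = - 2 O$
$w{\left(D,A \right)} = 9 + D$ ($w{\left(D,A \right)} = 3 - \left(\left(-2\right) 3 - D\right) = 3 - \left(-6 - D\right) = 3 + \left(6 + D\right) = 9 + D$)
$Z{\left(l,h \right)} = h + l$
$H{\left(d \right)} = 6$ ($H{\left(d \right)} = 9 - 3 = 6$)
$X = 110$
$J{\left(22 \right)} \left(X + H{\left(Z{\left(-4,-1 \right)} \right)}\right) = - 22 \left(110 + 6\right) = \left(-22\right) 116 = -2552$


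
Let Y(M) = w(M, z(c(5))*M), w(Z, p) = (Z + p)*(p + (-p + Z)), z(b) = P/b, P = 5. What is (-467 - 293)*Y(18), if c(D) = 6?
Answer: -451440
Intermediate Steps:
z(b) = 5/b
w(Z, p) = Z*(Z + p) (w(Z, p) = (Z + p)*(p + (Z - p)) = (Z + p)*Z = Z*(Z + p))
Y(M) = 11*M²/6 (Y(M) = M*(M + (5/6)*M) = M*(M + (5*(⅙))*M) = M*(M + 5*M/6) = M*(11*M/6) = 11*M²/6)
(-467 - 293)*Y(18) = (-467 - 293)*((11/6)*18²) = -4180*324/3 = -760*594 = -451440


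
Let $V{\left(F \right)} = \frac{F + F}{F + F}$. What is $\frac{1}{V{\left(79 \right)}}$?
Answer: $1$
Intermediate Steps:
$V{\left(F \right)} = 1$ ($V{\left(F \right)} = \frac{2 F}{2 F} = 2 F \frac{1}{2 F} = 1$)
$\frac{1}{V{\left(79 \right)}} = 1^{-1} = 1$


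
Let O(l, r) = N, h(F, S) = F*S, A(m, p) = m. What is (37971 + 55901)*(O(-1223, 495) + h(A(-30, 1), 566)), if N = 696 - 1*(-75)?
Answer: -1521571248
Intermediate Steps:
N = 771 (N = 696 + 75 = 771)
O(l, r) = 771
(37971 + 55901)*(O(-1223, 495) + h(A(-30, 1), 566)) = (37971 + 55901)*(771 - 30*566) = 93872*(771 - 16980) = 93872*(-16209) = -1521571248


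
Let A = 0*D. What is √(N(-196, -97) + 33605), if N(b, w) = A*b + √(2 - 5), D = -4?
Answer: √(33605 + I*√3) ≈ 183.32 + 0.0047*I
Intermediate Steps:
A = 0 (A = 0*(-4) = 0)
N(b, w) = I*√3 (N(b, w) = 0*b + √(2 - 5) = 0 + √(-3) = 0 + I*√3 = I*√3)
√(N(-196, -97) + 33605) = √(I*√3 + 33605) = √(33605 + I*√3)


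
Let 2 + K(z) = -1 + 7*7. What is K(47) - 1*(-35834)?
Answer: 35880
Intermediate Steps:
K(z) = 46 (K(z) = -2 + (-1 + 7*7) = -2 + (-1 + 49) = -2 + 48 = 46)
K(47) - 1*(-35834) = 46 - 1*(-35834) = 46 + 35834 = 35880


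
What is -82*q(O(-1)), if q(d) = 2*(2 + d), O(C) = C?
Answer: -164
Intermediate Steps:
q(d) = 4 + 2*d
-82*q(O(-1)) = -82*(4 + 2*(-1)) = -82*(4 - 2) = -82*2 = -164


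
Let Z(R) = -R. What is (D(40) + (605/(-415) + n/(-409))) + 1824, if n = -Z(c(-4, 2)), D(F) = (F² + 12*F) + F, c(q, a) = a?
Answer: 133837313/33947 ≈ 3942.5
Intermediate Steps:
D(F) = F² + 13*F
n = 2 (n = -(-1)*2 = -1*(-2) = 2)
(D(40) + (605/(-415) + n/(-409))) + 1824 = (40*(13 + 40) + (605/(-415) + 2/(-409))) + 1824 = (40*53 + (605*(-1/415) + 2*(-1/409))) + 1824 = (2120 + (-121/83 - 2/409)) + 1824 = (2120 - 49655/33947) + 1824 = 71917985/33947 + 1824 = 133837313/33947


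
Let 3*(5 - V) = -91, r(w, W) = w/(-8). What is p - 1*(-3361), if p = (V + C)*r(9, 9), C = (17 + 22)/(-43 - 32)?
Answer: 664367/200 ≈ 3321.8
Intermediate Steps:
r(w, W) = -w/8 (r(w, W) = w*(-⅛) = -w/8)
V = 106/3 (V = 5 - ⅓*(-91) = 5 + 91/3 = 106/3 ≈ 35.333)
C = -13/25 (C = 39/(-75) = 39*(-1/75) = -13/25 ≈ -0.52000)
p = -7833/200 (p = (106/3 - 13/25)*(-⅛*9) = (2611/75)*(-9/8) = -7833/200 ≈ -39.165)
p - 1*(-3361) = -7833/200 - 1*(-3361) = -7833/200 + 3361 = 664367/200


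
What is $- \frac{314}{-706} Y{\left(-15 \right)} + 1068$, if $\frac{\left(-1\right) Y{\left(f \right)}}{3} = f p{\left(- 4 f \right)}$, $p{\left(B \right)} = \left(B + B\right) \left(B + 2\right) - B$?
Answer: $\frac{52516704}{353} \approx 1.4877 \cdot 10^{5}$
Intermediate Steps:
$p{\left(B \right)} = - B + 2 B \left(2 + B\right)$ ($p{\left(B \right)} = 2 B \left(2 + B\right) - B = - B + 2 B \left(2 + B\right)$)
$Y{\left(f \right)} = 12 f^{2} \left(3 - 8 f\right)$ ($Y{\left(f \right)} = - 3 f - 4 f \left(3 + 2 \left(- 4 f\right)\right) = - 3 f - 4 f \left(3 - 8 f\right) = - 3 f \left(- 4 f \left(3 - 8 f\right)\right) = - 3 \left(- 4 f^{2} \left(3 - 8 f\right)\right) = 12 f^{2} \left(3 - 8 f\right)$)
$- \frac{314}{-706} Y{\left(-15 \right)} + 1068 = - \frac{314}{-706} \left(-15\right)^{2} \left(36 - -1440\right) + 1068 = - \frac{314 \left(-1\right)}{706} \cdot 225 \left(36 + 1440\right) + 1068 = \left(-1\right) \left(- \frac{157}{353}\right) 225 \cdot 1476 + 1068 = \frac{157}{353} \cdot 332100 + 1068 = \frac{52139700}{353} + 1068 = \frac{52516704}{353}$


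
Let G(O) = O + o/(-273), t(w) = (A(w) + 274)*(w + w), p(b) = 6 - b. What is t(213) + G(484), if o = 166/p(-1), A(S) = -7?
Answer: 218285720/1911 ≈ 1.1423e+5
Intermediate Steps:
t(w) = 534*w (t(w) = (-7 + 274)*(w + w) = 267*(2*w) = 534*w)
o = 166/7 (o = 166/(6 - 1*(-1)) = 166/(6 + 1) = 166/7 ≈ 23.714)
G(O) = -166/1911 + O (G(O) = O + (166/7)/(-273) = O + (166/7)*(-1/273) = O - 166/1911 = -166/1911 + O)
t(213) + G(484) = 534*213 + (-166/1911 + 484) = 113742 + 924758/1911 = 218285720/1911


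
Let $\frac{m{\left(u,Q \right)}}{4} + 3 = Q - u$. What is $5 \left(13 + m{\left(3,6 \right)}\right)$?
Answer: $65$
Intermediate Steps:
$m{\left(u,Q \right)} = -12 - 4 u + 4 Q$ ($m{\left(u,Q \right)} = -12 + 4 \left(Q - u\right) = -12 + \left(- 4 u + 4 Q\right) = -12 - 4 u + 4 Q$)
$5 \left(13 + m{\left(3,6 \right)}\right) = 5 \left(13 - 0\right) = 5 \left(13 + 0\right) = 5 \cdot 13 = 65$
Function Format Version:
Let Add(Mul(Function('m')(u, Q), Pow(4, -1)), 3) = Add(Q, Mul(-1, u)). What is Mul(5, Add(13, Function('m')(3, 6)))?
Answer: 65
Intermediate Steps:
Function('m')(u, Q) = Add(-12, Mul(-4, u), Mul(4, Q)) (Function('m')(u, Q) = Add(-12, Mul(4, Add(Q, Mul(-1, u)))) = Add(-12, Add(Mul(-4, u), Mul(4, Q))) = Add(-12, Mul(-4, u), Mul(4, Q)))
Mul(5, Add(13, Function('m')(3, 6))) = Mul(5, Add(13, Add(-12, Mul(-4, 3), Mul(4, 6)))) = Mul(5, Add(13, Add(-12, -12, 24))) = Mul(5, Add(13, 0)) = Mul(5, 13) = 65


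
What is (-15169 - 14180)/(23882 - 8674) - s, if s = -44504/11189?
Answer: 348430871/170162312 ≈ 2.0476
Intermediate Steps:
s = -44504/11189 (s = -44504*1/11189 = -44504/11189 ≈ -3.9775)
(-15169 - 14180)/(23882 - 8674) - s = (-15169 - 14180)/(23882 - 8674) - 1*(-44504/11189) = -29349/15208 + 44504/11189 = 348430871/170162312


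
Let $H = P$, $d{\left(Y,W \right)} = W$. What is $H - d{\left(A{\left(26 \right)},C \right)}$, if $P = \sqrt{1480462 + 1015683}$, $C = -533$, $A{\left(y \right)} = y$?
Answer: $533 + \sqrt{2496145} \approx 2112.9$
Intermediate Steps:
$P = \sqrt{2496145} \approx 1579.9$
$H = \sqrt{2496145} \approx 1579.9$
$H - d{\left(A{\left(26 \right)},C \right)} = \sqrt{2496145} - -533 = \sqrt{2496145} + 533 = 533 + \sqrt{2496145}$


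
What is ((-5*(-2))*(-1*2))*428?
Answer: -8560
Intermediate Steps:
((-5*(-2))*(-1*2))*428 = (10*(-2))*428 = -20*428 = -8560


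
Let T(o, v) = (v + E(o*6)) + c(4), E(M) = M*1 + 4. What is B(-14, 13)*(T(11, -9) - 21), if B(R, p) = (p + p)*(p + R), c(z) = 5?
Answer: -1170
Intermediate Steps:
E(M) = 4 + M (E(M) = M + 4 = 4 + M)
T(o, v) = 9 + v + 6*o (T(o, v) = (v + (4 + o*6)) + 5 = (v + (4 + 6*o)) + 5 = (4 + v + 6*o) + 5 = 9 + v + 6*o)
B(R, p) = 2*p*(R + p) (B(R, p) = (2*p)*(R + p) = 2*p*(R + p))
B(-14, 13)*(T(11, -9) - 21) = (2*13*(-14 + 13))*((9 - 9 + 6*11) - 21) = (2*13*(-1))*((9 - 9 + 66) - 21) = -26*(66 - 21) = -26*45 = -1170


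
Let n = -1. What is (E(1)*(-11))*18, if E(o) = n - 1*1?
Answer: 396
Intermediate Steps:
E(o) = -2 (E(o) = -1 - 1*1 = -1 - 1 = -2)
(E(1)*(-11))*18 = -2*(-11)*18 = 22*18 = 396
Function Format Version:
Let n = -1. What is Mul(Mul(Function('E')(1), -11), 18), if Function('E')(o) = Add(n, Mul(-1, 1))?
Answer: 396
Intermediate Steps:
Function('E')(o) = -2 (Function('E')(o) = Add(-1, Mul(-1, 1)) = Add(-1, -1) = -2)
Mul(Mul(Function('E')(1), -11), 18) = Mul(Mul(-2, -11), 18) = Mul(22, 18) = 396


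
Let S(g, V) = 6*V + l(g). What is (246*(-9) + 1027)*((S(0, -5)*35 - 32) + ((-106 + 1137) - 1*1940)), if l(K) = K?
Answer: 2363317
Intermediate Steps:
S(g, V) = g + 6*V (S(g, V) = 6*V + g = g + 6*V)
(246*(-9) + 1027)*((S(0, -5)*35 - 32) + ((-106 + 1137) - 1*1940)) = (246*(-9) + 1027)*(((0 + 6*(-5))*35 - 32) + ((-106 + 1137) - 1*1940)) = (-2214 + 1027)*(((0 - 30)*35 - 32) + (1031 - 1940)) = -1187*((-30*35 - 32) - 909) = -1187*((-1050 - 32) - 909) = -1187*(-1082 - 909) = -1187*(-1991) = 2363317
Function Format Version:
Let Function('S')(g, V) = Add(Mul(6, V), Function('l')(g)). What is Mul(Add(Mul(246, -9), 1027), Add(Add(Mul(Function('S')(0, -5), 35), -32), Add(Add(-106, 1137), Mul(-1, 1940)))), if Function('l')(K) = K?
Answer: 2363317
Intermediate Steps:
Function('S')(g, V) = Add(g, Mul(6, V)) (Function('S')(g, V) = Add(Mul(6, V), g) = Add(g, Mul(6, V)))
Mul(Add(Mul(246, -9), 1027), Add(Add(Mul(Function('S')(0, -5), 35), -32), Add(Add(-106, 1137), Mul(-1, 1940)))) = Mul(Add(Mul(246, -9), 1027), Add(Add(Mul(Add(0, Mul(6, -5)), 35), -32), Add(Add(-106, 1137), Mul(-1, 1940)))) = Mul(Add(-2214, 1027), Add(Add(Mul(Add(0, -30), 35), -32), Add(1031, -1940))) = Mul(-1187, Add(Add(Mul(-30, 35), -32), -909)) = Mul(-1187, Add(Add(-1050, -32), -909)) = Mul(-1187, Add(-1082, -909)) = Mul(-1187, -1991) = 2363317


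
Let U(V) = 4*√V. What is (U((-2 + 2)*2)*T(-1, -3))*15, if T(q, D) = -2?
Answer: 0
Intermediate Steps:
(U((-2 + 2)*2)*T(-1, -3))*15 = ((4*√((-2 + 2)*2))*(-2))*15 = ((4*√(0*2))*(-2))*15 = ((4*√0)*(-2))*15 = ((4*0)*(-2))*15 = (0*(-2))*15 = 0*15 = 0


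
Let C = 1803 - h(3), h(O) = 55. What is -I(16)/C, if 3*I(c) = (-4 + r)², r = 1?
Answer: -3/1748 ≈ -0.0017162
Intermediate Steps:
I(c) = 3 (I(c) = (-4 + 1)²/3 = (⅓)*(-3)² = (⅓)*9 = 3)
C = 1748 (C = 1803 - 1*55 = 1803 - 55 = 1748)
-I(16)/C = -3/1748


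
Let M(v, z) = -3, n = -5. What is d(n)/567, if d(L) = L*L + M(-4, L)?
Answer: 22/567 ≈ 0.038801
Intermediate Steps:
d(L) = -3 + L² (d(L) = L*L - 3 = L² - 3 = -3 + L²)
d(n)/567 = (-3 + (-5)²)/567 = (-3 + 25)*(1/567) = 22*(1/567) = 22/567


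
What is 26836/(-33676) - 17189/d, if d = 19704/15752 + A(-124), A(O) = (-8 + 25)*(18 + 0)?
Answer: -289001032772/5093301363 ≈ -56.741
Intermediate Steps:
A(O) = 306 (A(O) = 17*18 = 306)
d = 604977/1969 (d = 19704/15752 + 306 = 19704*(1/15752) + 306 = 2463/1969 + 306 = 604977/1969 ≈ 307.25)
26836/(-33676) - 17189/d = 26836/(-33676) - 17189/604977/1969 = 26836*(-1/33676) - 17189*1969/604977 = -6709/8419 - 33845141/604977 = -289001032772/5093301363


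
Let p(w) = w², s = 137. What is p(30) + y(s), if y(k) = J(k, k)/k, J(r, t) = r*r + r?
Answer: 1038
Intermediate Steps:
J(r, t) = r + r² (J(r, t) = r² + r = r + r²)
y(k) = 1 + k (y(k) = (k*(1 + k))/k = 1 + k)
p(30) + y(s) = 30² + (1 + 137) = 900 + 138 = 1038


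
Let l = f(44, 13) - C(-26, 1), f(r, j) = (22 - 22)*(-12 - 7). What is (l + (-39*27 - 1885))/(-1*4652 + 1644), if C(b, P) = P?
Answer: 2939/3008 ≈ 0.97706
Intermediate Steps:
f(r, j) = 0 (f(r, j) = 0*(-19) = 0)
l = -1 (l = 0 - 1*1 = 0 - 1 = -1)
(l + (-39*27 - 1885))/(-1*4652 + 1644) = (-1 + (-39*27 - 1885))/(-1*4652 + 1644) = (-1 + (-1053 - 1885))/(-4652 + 1644) = (-1 - 2938)/(-3008) = -2939*(-1/3008) = 2939/3008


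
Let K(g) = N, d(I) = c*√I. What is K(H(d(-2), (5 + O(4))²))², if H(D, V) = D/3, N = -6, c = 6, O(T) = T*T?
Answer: 36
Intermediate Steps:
O(T) = T²
d(I) = 6*√I
H(D, V) = D/3 (H(D, V) = D*(⅓) = D/3)
K(g) = -6
K(H(d(-2), (5 + O(4))²))² = (-6)² = 36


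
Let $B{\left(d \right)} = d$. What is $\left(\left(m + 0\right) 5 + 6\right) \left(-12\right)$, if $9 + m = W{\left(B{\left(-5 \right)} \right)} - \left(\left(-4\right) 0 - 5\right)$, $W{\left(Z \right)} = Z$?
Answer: $468$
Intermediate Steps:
$m = -9$ ($m = -9 - 0 = -9 + \left(-5 + 5\right) = -9 + 0 = -9$)
$\left(\left(m + 0\right) 5 + 6\right) \left(-12\right) = \left(\left(-9 + 0\right) 5 + 6\right) \left(-12\right) = \left(\left(-9\right) 5 + 6\right) \left(-12\right) = \left(-45 + 6\right) \left(-12\right) = \left(-39\right) \left(-12\right) = 468$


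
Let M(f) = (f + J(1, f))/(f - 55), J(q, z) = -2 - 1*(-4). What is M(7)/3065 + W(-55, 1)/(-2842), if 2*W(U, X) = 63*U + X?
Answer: 42464377/69685840 ≈ 0.60937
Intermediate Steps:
J(q, z) = 2 (J(q, z) = -2 + 4 = 2)
W(U, X) = X/2 + 63*U/2 (W(U, X) = (63*U + X)/2 = (X + 63*U)/2 = X/2 + 63*U/2)
M(f) = (2 + f)/(-55 + f) (M(f) = (f + 2)/(f - 55) = (2 + f)/(-55 + f))
M(7)/3065 + W(-55, 1)/(-2842) = ((2 + 7)/(-55 + 7))/3065 + ((½)*1 + (63/2)*(-55))/(-2842) = (9/(-48))*(1/3065) + (½ - 3465/2)*(-1/2842) = -1/48*9*(1/3065) - 1732*(-1/2842) = -3/16*1/3065 + 866/1421 = -3/49040 + 866/1421 = 42464377/69685840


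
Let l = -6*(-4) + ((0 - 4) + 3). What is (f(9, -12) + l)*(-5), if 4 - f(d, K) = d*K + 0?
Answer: -675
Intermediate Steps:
f(d, K) = 4 - K*d (f(d, K) = 4 - (d*K + 0) = 4 - (K*d + 0) = 4 - K*d)
l = 23 (l = 24 + (-4 + 3) = 24 - 1 = 23)
(f(9, -12) + l)*(-5) = ((4 - 1*(-12)*9) + 23)*(-5) = ((4 + 108) + 23)*(-5) = (112 + 23)*(-5) = 135*(-5) = -675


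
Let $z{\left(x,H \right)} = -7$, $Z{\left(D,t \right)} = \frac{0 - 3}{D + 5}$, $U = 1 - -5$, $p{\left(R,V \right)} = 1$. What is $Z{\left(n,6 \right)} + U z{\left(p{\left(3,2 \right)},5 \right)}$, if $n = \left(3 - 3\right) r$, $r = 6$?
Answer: $- \frac{213}{5} \approx -42.6$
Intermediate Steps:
$n = 0$ ($n = \left(3 - 3\right) 6 = 0 \cdot 6 = 0$)
$U = 6$ ($U = 1 + 5 = 6$)
$Z{\left(D,t \right)} = - \frac{3}{5 + D}$
$Z{\left(n,6 \right)} + U z{\left(p{\left(3,2 \right)},5 \right)} = - \frac{3}{5 + 0} + 6 \left(-7\right) = - \frac{3}{5} - 42 = - \frac{213}{5}$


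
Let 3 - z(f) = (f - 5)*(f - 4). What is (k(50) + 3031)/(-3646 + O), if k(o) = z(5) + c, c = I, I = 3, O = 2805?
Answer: -3037/841 ≈ -3.6112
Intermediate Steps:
z(f) = 3 - (-5 + f)*(-4 + f) (z(f) = 3 - (f - 5)*(f - 4) = 3 - (-5 + f)*(-4 + f))
c = 3
k(o) = 6 (k(o) = (-17 - 1*5² + 9*5) + 3 = (-17 - 1*25 + 45) + 3 = (-17 - 25 + 45) + 3 = 3 + 3 = 6)
(k(50) + 3031)/(-3646 + O) = (6 + 3031)/(-3646 + 2805) = 3037/(-841) = 3037*(-1/841) = -3037/841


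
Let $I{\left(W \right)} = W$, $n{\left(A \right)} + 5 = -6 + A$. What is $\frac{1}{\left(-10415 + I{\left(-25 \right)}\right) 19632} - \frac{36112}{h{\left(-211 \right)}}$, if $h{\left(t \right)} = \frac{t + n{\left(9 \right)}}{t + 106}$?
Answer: $- \frac{259050616473671}{14552023680} \approx -17802.0$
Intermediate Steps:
$n{\left(A \right)} = -11 + A$ ($n{\left(A \right)} = -5 + \left(-6 + A\right) = -11 + A$)
$h{\left(t \right)} = \frac{-2 + t}{106 + t}$ ($h{\left(t \right)} = \frac{t + \left(-11 + 9\right)}{t + 106} = \frac{t - 2}{106 + t} = \frac{-2 + t}{106 + t}$)
$\frac{1}{\left(-10415 + I{\left(-25 \right)}\right) 19632} - \frac{36112}{h{\left(-211 \right)}} = \frac{1}{\left(-10415 - 25\right) 19632} - \frac{36112}{\frac{1}{106 - 211} \left(-2 - 211\right)} = \frac{1}{-10440} \cdot \frac{1}{19632} - \frac{36112}{\frac{1}{-105} \left(-213\right)} = \left(- \frac{1}{10440}\right) \frac{1}{19632} - \frac{36112}{\left(- \frac{1}{105}\right) \left(-213\right)} = - \frac{1}{204958080} - \frac{36112}{\frac{71}{35}} = - \frac{1}{204958080} - \frac{1263920}{71} = - \frac{259050616473671}{14552023680}$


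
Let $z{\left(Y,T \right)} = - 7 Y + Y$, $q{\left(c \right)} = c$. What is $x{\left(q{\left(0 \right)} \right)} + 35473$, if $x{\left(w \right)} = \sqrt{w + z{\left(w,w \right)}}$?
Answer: $35473$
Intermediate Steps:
$z{\left(Y,T \right)} = - 6 Y$
$x{\left(w \right)} = \sqrt{5} \sqrt{- w}$ ($x{\left(w \right)} = \sqrt{w - 6 w} = \sqrt{- 5 w} = \sqrt{5} \sqrt{- w}$)
$x{\left(q{\left(0 \right)} \right)} + 35473 = \sqrt{5} \sqrt{\left(-1\right) 0} + 35473 = \sqrt{5} \sqrt{0} + 35473 = \sqrt{5} \cdot 0 + 35473 = 0 + 35473 = 35473$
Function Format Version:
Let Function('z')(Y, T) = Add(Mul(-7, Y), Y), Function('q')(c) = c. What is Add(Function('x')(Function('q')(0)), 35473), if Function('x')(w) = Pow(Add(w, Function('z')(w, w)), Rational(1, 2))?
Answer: 35473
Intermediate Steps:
Function('z')(Y, T) = Mul(-6, Y)
Function('x')(w) = Mul(Pow(5, Rational(1, 2)), Pow(Mul(-1, w), Rational(1, 2))) (Function('x')(w) = Pow(Add(w, Mul(-6, w)), Rational(1, 2)) = Pow(Mul(-5, w), Rational(1, 2)) = Mul(Pow(5, Rational(1, 2)), Pow(Mul(-1, w), Rational(1, 2))))
Add(Function('x')(Function('q')(0)), 35473) = Add(Mul(Pow(5, Rational(1, 2)), Pow(Mul(-1, 0), Rational(1, 2))), 35473) = Add(Mul(Pow(5, Rational(1, 2)), Pow(0, Rational(1, 2))), 35473) = Add(Mul(Pow(5, Rational(1, 2)), 0), 35473) = Add(0, 35473) = 35473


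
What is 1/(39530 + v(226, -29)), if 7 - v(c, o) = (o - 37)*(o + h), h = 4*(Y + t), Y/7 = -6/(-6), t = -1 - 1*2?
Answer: 1/38679 ≈ 2.5854e-5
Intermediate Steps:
t = -3 (t = -1 - 2 = -3)
Y = 7 (Y = 7*(-6/(-6)) = 7*(-6*(-1/6)) = 7*1 = 7)
h = 16 (h = 4*(7 - 3) = 4*4 = 16)
v(c, o) = 7 - (-37 + o)*(16 + o) (v(c, o) = 7 - (o - 37)*(o + 16) = 7 - (-37 + o)*(16 + o))
1/(39530 + v(226, -29)) = 1/(39530 + (599 - 1*(-29)**2 + 21*(-29))) = 1/(39530 + (599 - 1*841 - 609)) = 1/(39530 + (599 - 841 - 609)) = 1/(39530 - 851) = 1/38679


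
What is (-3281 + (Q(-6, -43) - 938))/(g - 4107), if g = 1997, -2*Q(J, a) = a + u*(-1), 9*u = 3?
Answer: 6296/3165 ≈ 1.9893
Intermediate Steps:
u = 1/3 (u = (1/9)*3 = 1/3 ≈ 0.33333)
Q(J, a) = 1/6 - a/2 (Q(J, a) = -(a + (1/3)*(-1))/2 = -(a - 1/3)/2 = -(-1/3 + a)/2 = 1/6 - a/2)
(-3281 + (Q(-6, -43) - 938))/(g - 4107) = (-3281 + ((1/6 - 1/2*(-43)) - 938))/(1997 - 4107) = (-3281 + ((1/6 + 43/2) - 938))/(-2110) = (-3281 + (65/3 - 938))*(-1/2110) = (-3281 - 2749/3)*(-1/2110) = -12592/3*(-1/2110) = 6296/3165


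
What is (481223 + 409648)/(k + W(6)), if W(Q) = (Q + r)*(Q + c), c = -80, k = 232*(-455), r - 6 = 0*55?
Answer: -890871/106448 ≈ -8.3691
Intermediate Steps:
r = 6 (r = 6 + 0*55 = 6 + 0 = 6)
k = -105560
W(Q) = (-80 + Q)*(6 + Q) (W(Q) = (Q + 6)*(Q - 80) = (6 + Q)*(-80 + Q) = (-80 + Q)*(6 + Q))
(481223 + 409648)/(k + W(6)) = (481223 + 409648)/(-105560 + (-480 + 6² - 74*6)) = 890871/(-105560 + (-480 + 36 - 444)) = 890871/(-105560 - 888) = 890871/(-106448) = 890871*(-1/106448) = -890871/106448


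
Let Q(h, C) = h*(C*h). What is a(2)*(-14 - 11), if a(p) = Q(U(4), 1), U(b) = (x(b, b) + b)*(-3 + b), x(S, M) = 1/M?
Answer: -7225/16 ≈ -451.56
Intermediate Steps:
U(b) = (-3 + b)*(b + 1/b) (U(b) = (1/b + b)*(-3 + b) = (b + 1/b)*(-3 + b) = (-3 + b)*(b + 1/b))
Q(h, C) = C*h²
a(p) = 289/16 (a(p) = 1*(1 + 4² - 3*4 - 3/4)² = 1*(1 + 16 - 12 - 3*¼)² = 1*(1 + 16 - 12 - ¾)² = 1*(17/4)² = 1*(289/16) = 289/16)
a(2)*(-14 - 11) = 289*(-14 - 11)/16 = (289/16)*(-25) = -7225/16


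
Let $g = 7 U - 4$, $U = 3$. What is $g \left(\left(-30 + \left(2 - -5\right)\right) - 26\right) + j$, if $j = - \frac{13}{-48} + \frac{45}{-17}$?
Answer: $- \frac{681667}{816} \approx -835.38$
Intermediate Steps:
$j = - \frac{1939}{816}$ ($j = \left(-13\right) \left(- \frac{1}{48}\right) + 45 \left(- \frac{1}{17}\right) = \frac{13}{48} - \frac{45}{17} = - \frac{1939}{816} \approx -2.3762$)
$g = 17$ ($g = 7 \cdot 3 - 4 = 21 - 4 = 17$)
$g \left(\left(-30 + \left(2 - -5\right)\right) - 26\right) + j = 17 \left(\left(-30 + \left(2 - -5\right)\right) - 26\right) - \frac{1939}{816} = 17 \left(\left(-30 + \left(2 + 5\right)\right) - 26\right) - \frac{1939}{816} = 17 \left(\left(-30 + 7\right) - 26\right) - \frac{1939}{816} = 17 \left(-23 - 26\right) - \frac{1939}{816} = 17 \left(-49\right) - \frac{1939}{816} = -833 - \frac{1939}{816} = - \frac{681667}{816}$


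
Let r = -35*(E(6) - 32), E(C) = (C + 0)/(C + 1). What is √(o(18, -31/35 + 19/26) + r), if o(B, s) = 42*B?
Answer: √1846 ≈ 42.965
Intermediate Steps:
E(C) = C/(1 + C)
r = 1090 (r = -35*(6/(1 + 6) - 32) = -35*(6/7 - 32) = -35*(-218/7) = 1090)
√(o(18, -31/35 + 19/26) + r) = √(42*18 + 1090) = √(756 + 1090) = √1846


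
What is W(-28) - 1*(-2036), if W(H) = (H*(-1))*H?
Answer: 1252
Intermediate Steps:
W(H) = -H² (W(H) = (-H)*H = -H²)
W(-28) - 1*(-2036) = -1*(-28)² - 1*(-2036) = -1*784 + 2036 = -784 + 2036 = 1252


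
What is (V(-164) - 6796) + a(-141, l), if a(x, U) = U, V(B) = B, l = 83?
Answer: -6877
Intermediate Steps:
(V(-164) - 6796) + a(-141, l) = (-164 - 6796) + 83 = -6960 + 83 = -6877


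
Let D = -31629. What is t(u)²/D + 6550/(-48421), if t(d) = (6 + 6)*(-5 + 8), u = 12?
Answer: -89974522/510502603 ≈ -0.17625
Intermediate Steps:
t(d) = 36 (t(d) = 12*3 = 36)
t(u)²/D + 6550/(-48421) = 36²/(-31629) + 6550/(-48421) = 1296*(-1/31629) + 6550*(-1/48421) = -432/10543 - 6550/48421 = -89974522/510502603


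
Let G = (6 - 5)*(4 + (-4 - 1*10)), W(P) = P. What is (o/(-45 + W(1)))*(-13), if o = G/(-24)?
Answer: 65/528 ≈ 0.12311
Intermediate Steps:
G = -10 (G = 1*(4 + (-4 - 10)) = 1*(4 - 14) = 1*(-10) = -10)
o = 5/12 (o = -10/(-24) = -10*(-1/24) = 5/12 ≈ 0.41667)
(o/(-45 + W(1)))*(-13) = ((5/12)/(-45 + 1))*(-13) = ((5/12)/(-44))*(-13) = -1/44*5/12*(-13) = -5/528*(-13) = 65/528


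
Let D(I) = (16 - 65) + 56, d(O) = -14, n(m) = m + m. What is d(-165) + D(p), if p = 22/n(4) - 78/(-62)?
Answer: -7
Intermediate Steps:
n(m) = 2*m
p = 497/124 (p = 22/((2*4)) - 78/(-62) = 22/8 - 78*(-1/62) = 22*(⅛) + 39/31 = 11/4 + 39/31 = 497/124 ≈ 4.0081)
D(I) = 7 (D(I) = -49 + 56 = 7)
d(-165) + D(p) = -14 + 7 = -7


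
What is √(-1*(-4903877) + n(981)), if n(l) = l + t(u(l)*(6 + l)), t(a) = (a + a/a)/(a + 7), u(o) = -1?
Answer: √24033809130/70 ≈ 2214.7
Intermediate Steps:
t(a) = (1 + a)/(7 + a) (t(a) = (a + 1)/(7 + a) = (1 + a)/(7 + a))
n(l) = l + (-5 - l)/(1 - l) (n(l) = l + (1 - (6 + l))/(7 - (6 + l)) = l + (1 + (-6 - l))/(7 + (-6 - l)) = l + (-5 - l)/(1 - l))
√(-1*(-4903877) + n(981)) = √(-1*(-4903877) + (5 + 981²)/(-1 + 981)) = √(4903877 + (5 + 962361)/980) = √(4903877 + (1/980)*962366) = √(4903877 + 481183/490) = √(2403380913/490) = √24033809130/70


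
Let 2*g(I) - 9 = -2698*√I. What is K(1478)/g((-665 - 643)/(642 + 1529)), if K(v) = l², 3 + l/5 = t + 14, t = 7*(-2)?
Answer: 2930850/3173791561 + 809400*I*√709917/3173791561 ≈ 0.00092345 + 0.21488*I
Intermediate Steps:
g(I) = 9/2 - 1349*√I (g(I) = 9/2 + (-2698*√I)/2 = 9/2 - 1349*√I)
t = -14
l = -15 (l = -15 + 5*(-14 + 14) = -15 + 5*0 = -15 + 0 = -15)
K(v) = 225 (K(v) = (-15)² = 225)
K(1478)/g((-665 - 643)/(642 + 1529)) = 225/(9/2 - 1349*√(-665 - 643)/√(642 + 1529)) = 225/(9/2 - 1349*2*I*√709917/2171) = 225/(9/2 - 2698*I*√709917/2171)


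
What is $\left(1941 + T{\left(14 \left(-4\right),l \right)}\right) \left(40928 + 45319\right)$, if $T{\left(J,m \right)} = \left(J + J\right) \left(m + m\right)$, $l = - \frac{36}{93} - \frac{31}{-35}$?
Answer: $\frac{24454733121}{155} \approx 1.5777 \cdot 10^{8}$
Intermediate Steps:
$l = \frac{541}{1085}$ ($l = \left(-36\right) \frac{1}{93} - - \frac{31}{35} = - \frac{12}{31} + \frac{31}{35} = \frac{541}{1085} \approx 0.49862$)
$T{\left(J,m \right)} = 4 J m$ ($T{\left(J,m \right)} = 2 J 2 m = 4 J m$)
$\left(1941 + T{\left(14 \left(-4\right),l \right)}\right) \left(40928 + 45319\right) = \left(1941 + 4 \cdot 14 \left(-4\right) \frac{541}{1085}\right) \left(40928 + 45319\right) = \left(1941 + 4 \left(-56\right) \frac{541}{1085}\right) 86247 = \left(1941 - \frac{17312}{155}\right) 86247 = \frac{283543}{155} \cdot 86247 = \frac{24454733121}{155}$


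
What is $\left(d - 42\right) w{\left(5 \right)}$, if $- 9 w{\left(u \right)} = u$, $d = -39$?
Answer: $45$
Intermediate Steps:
$w{\left(u \right)} = - \frac{u}{9}$
$\left(d - 42\right) w{\left(5 \right)} = \left(-39 - 42\right) \left(\left(- \frac{1}{9}\right) 5\right) = \left(-81\right) \left(- \frac{5}{9}\right) = 45$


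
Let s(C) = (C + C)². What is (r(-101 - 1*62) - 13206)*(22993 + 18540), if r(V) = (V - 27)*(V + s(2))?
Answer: 611531892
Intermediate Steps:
s(C) = 4*C² (s(C) = (2*C)² = 4*C²)
r(V) = (-27 + V)*(16 + V) (r(V) = (V - 27)*(V + 4*2²) = (-27 + V)*(V + 4*4) = (-27 + V)*(V + 16) = (-27 + V)*(16 + V))
(r(-101 - 1*62) - 13206)*(22993 + 18540) = ((-432 + (-101 - 1*62)² - 11*(-101 - 1*62)) - 13206)*(22993 + 18540) = ((-432 + (-101 - 62)² - 11*(-101 - 62)) - 13206)*41533 = ((-432 + (-163)² - 11*(-163)) - 13206)*41533 = ((-432 + 26569 + 1793) - 13206)*41533 = (27930 - 13206)*41533 = 14724*41533 = 611531892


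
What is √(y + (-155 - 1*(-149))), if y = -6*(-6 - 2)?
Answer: √42 ≈ 6.4807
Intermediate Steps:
y = 48 (y = -6*(-8) = 48)
√(y + (-155 - 1*(-149))) = √(48 + (-155 - 1*(-149))) = √(48 + (-155 + 149)) = √(48 - 6) = √42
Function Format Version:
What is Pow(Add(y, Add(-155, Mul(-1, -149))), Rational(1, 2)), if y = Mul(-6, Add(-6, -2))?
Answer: Pow(42, Rational(1, 2)) ≈ 6.4807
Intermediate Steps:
y = 48 (y = Mul(-6, -8) = 48)
Pow(Add(y, Add(-155, Mul(-1, -149))), Rational(1, 2)) = Pow(Add(48, Add(-155, Mul(-1, -149))), Rational(1, 2)) = Pow(Add(48, Add(-155, 149)), Rational(1, 2)) = Pow(Add(48, -6), Rational(1, 2)) = Pow(42, Rational(1, 2))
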